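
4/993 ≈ 0.00403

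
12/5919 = 4/1973 ≈ 0.00203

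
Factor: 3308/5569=2^2*827^1*5569^(-1) 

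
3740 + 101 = 3841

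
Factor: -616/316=-1 * 2^1 * 7^1 * 11^1 * 79^(-1)=-154/79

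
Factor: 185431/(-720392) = -1*2^(-3)*17^(-1)*107^1*1733^1*5297^(-1)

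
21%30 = 21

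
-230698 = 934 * (-247)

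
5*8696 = 43480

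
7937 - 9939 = -2002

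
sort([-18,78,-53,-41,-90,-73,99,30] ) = [-90,-73,-53,-41,-18,30,78,99] 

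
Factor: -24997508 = -1*2^2*1063^1*5879^1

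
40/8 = 5 = 5.00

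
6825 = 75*91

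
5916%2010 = 1896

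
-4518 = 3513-8031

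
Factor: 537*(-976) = -1*2^4*3^1*61^1*179^1 = -524112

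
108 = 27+81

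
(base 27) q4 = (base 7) 2026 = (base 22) 1a2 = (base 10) 706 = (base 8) 1302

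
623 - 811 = -188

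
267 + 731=998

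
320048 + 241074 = 561122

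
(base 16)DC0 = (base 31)3KH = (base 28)4DK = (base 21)7KD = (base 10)3520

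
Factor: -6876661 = -1*11^1*263^1*2377^1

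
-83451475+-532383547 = -615835022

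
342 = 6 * 57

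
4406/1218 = 3+376/609 ≈ 3.62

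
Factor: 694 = 2^1*347^1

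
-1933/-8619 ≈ 0.224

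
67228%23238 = 20752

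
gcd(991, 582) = 1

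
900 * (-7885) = -7096500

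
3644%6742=3644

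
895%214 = 39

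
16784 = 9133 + 7651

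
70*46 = 3220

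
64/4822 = 32/2411 ≈ 0.0133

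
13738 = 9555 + 4183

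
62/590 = 31/295 ≈ 0.105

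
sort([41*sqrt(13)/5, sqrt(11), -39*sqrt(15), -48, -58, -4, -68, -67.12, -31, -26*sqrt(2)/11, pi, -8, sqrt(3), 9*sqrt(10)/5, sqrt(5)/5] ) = [-39*sqrt(15), -68, -67.12, -58, -48, -31, -8, -4, -26*sqrt(2)/11, sqrt(5)/5, sqrt(3), pi, sqrt(11), 9*sqrt(10)/5, 41*sqrt(13)/5] 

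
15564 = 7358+8206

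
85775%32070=21635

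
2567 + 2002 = 4569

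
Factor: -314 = -1*2^1*157^1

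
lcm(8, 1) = 8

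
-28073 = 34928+-63001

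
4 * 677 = 2708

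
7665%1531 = 10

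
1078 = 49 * 22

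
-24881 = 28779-53660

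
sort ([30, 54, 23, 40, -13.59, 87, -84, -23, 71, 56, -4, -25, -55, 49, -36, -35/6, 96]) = [-84, -55, -36, -25, -23, -13.59, -35/6, -4, 23, 30, 40, 49, 54, 56, 71, 87, 96]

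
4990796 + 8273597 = 13264393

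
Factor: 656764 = 2^2*164191^1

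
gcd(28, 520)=4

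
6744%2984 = 776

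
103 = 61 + 42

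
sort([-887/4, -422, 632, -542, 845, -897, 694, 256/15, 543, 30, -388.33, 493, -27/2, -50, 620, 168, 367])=[-897, -542, -422, -388.33, -887/4, -50, -27/2, 256/15, 30, 168, 367, 493, 543, 620, 632, 694, 845]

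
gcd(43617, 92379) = 21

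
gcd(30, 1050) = 30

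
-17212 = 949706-966918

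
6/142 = 3/71 ≈ 0.0423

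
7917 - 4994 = 2923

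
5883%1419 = 207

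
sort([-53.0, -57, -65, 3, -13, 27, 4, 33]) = [-65, -57, -53.0, -13, 3, 4, 27, 33]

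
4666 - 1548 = 3118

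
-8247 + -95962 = -104209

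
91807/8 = 11475 + 7/8 ≈ 11475.88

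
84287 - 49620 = 34667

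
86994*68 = 5915592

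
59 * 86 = 5074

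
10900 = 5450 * 2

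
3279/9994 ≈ 0.328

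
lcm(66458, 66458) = 66458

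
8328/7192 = 1041/899≈1.16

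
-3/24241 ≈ -0.000124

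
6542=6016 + 526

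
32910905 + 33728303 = 66639208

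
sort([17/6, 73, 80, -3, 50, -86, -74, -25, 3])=[-86, -74, -25, -3, 17/6, 3, 50, 73, 80]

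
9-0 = 9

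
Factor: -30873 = -1 * 3^1 * 41^1 * 251^1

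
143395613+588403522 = 731799135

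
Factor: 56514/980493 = 2^1 * 9419^1 * 326831^(-1) = 18838/326831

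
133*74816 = 9950528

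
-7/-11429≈0.000612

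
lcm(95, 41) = 3895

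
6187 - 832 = 5355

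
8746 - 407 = 8339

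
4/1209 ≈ 0.00331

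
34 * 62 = 2108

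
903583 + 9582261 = 10485844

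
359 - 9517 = -9158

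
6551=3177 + 3374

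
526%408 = 118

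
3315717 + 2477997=5793714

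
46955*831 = 39019605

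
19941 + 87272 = 107213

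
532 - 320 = 212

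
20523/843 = 24 + 97/281≈24.35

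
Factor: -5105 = -1*5^1*1021^1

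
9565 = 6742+2823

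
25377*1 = 25377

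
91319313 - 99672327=-8353014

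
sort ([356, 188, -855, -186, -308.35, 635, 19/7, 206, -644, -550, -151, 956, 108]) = [-855, -644, -550, -308.35, -186, -151, 19/7, 108, 188, 206, 356, 635, 956]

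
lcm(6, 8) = 24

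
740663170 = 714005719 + 26657451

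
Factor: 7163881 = 47^1 * 152423^1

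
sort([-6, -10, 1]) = [-10, -6, 1]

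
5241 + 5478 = 10719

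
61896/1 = 61896 = 61896.00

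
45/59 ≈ 0.763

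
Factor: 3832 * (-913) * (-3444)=2^5 * 3^1 * 7^1 * 11^1 * 41^1 * 83^1 * 479^1=12049233504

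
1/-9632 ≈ -0.000104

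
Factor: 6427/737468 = 2^(-2) * 331^(-1) * 557^(-1) * 6427^1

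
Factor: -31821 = -1 * 3^1 * 10607^1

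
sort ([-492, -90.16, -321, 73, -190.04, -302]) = [-492, -321, -302, -190.04, -90.16, 73]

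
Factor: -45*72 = -1*2^3*3^4*5^1 = -3240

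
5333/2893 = 1 + 2440/2893 ≈ 1.84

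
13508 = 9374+4134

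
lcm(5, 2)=10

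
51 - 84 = -33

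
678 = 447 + 231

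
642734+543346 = 1186080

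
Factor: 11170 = 2^1 * 5^1 * 1117^1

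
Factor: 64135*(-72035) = -1*5^2*101^1*127^1*14407^1 = -4619964725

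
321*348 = 111708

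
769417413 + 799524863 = 1568942276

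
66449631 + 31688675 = 98138306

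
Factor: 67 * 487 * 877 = 67^1 * 487^1 * 877^1 = 28615633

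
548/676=137/169 ≈ 0.811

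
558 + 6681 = 7239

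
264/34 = 132/17 ≈ 7.76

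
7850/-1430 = -785/143 ≈ -5.49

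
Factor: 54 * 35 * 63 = 2^1 * 3^5 * 5^1 * 7^2 = 119070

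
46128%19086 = 7956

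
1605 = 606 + 999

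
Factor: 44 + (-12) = 2^5 = 32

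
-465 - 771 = -1236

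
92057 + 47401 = 139458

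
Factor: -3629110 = -1*2^1*5^1*362911^1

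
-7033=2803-9836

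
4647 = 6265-1618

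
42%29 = 13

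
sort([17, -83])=[-83, 17]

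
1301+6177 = 7478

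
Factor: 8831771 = 13^2*52259^1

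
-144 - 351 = -495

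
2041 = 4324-2283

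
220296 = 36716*6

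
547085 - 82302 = 464783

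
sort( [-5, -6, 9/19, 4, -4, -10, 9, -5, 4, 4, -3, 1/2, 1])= [-10, -6, -5, -5, -4, -3, 9/19, 1/2, 1, 4, 4, 4, 9]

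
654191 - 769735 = -115544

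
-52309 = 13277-65586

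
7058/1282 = 3529/641 ≈ 5.51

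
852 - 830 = 22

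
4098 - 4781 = -683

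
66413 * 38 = 2523694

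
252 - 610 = -358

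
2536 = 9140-6604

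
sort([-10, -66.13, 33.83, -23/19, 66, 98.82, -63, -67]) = [-67, -66.13, -63, -10, -23/19, 33.83, 66, 98.82]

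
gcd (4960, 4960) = 4960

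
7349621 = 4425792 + 2923829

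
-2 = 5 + -7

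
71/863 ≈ 0.0823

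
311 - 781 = -470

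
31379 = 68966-37587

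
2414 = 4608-2194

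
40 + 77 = 117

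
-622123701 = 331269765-953393466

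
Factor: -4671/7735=-1 * 3^3 * 5^(-1) * 7^(-1) * 13^(-1) * 17^(-1) * 173^1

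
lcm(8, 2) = 8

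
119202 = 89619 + 29583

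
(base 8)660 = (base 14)22c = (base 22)je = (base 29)eq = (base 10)432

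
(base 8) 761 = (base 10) 497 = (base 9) 612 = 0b111110001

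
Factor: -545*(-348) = 2^2*3^1*5^1*29^1*109^1 = 189660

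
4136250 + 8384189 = 12520439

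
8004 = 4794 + 3210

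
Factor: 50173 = 131^1*383^1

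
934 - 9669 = -8735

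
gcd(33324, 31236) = 12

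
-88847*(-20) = 1776940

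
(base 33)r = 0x1b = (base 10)27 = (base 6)43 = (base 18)19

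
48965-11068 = 37897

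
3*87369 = 262107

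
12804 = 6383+6421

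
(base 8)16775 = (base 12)4539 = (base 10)7677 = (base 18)15c9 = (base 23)ebi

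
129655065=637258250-507603185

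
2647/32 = 82+23/32 ≈ 82.72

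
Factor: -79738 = -1*2^1*39869^1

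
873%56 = 33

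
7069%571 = 217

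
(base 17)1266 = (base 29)6j2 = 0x15df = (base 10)5599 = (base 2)1010111011111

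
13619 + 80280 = 93899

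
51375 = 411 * 125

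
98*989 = 96922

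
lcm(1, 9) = 9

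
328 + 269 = 597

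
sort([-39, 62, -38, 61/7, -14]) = [-39, -38, -14, 61/7, 62]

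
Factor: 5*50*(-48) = -1*2^5*3^1*5^3 = -12000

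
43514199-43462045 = 52154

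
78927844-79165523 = -237679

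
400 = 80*5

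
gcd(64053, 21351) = 21351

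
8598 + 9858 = 18456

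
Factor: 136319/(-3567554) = -1 * 2^(-1) * 19^(-1) * 223^(-1) * 421^(-1) * 136319^1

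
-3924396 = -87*45108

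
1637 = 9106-7469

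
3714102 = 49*75798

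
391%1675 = 391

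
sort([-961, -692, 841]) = [-961, -692, 841]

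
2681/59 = 45 + 26/59 ≈ 45.44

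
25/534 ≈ 0.0468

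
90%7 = 6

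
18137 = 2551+15586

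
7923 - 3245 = 4678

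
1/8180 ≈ 0.000122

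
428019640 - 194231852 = 233787788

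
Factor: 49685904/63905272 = 2^1*3^2*449^(-1)*17791^(-1)*345041^1 = 6210738/7988159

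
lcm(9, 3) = 9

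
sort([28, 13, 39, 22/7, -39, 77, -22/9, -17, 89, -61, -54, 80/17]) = [-61, -54, -39, -17, -22/9, 22/7, 80/17, 13, 28, 39, 77, 89]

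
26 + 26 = 52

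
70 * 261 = 18270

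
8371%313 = 233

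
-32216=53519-85735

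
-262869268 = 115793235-378662503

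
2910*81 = 235710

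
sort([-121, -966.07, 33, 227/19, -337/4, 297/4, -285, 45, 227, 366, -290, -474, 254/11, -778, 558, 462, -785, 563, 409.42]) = [-966.07, -785, -778, -474, -290, -285, -121, -337/4, 227/19, 254/11, 33, 45, 297/4, 227, 366, 409.42, 462, 558, 563]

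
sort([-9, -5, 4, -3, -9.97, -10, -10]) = [-10, -10, -9.97, -9, -5, -3, 4]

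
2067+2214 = 4281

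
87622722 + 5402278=93025000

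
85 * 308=26180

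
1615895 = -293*(-5515)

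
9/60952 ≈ 0.000148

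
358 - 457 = -99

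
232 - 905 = -673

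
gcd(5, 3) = 1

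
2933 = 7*419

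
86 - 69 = 17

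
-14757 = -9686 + -5071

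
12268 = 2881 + 9387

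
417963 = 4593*91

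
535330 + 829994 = 1365324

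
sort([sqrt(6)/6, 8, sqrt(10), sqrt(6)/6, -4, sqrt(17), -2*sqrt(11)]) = [-2*sqrt(11), -4, sqrt(6)/6, sqrt(6)/6, sqrt(10), sqrt(17), 8]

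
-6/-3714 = 1/619 ≈ 0.00162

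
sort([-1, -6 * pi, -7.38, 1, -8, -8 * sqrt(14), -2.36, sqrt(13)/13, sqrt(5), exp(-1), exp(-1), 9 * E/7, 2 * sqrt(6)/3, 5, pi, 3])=[-8 * sqrt(14), -6 * pi, -8, -7.38, -2.36, -1, sqrt(13)/13, exp(-1), exp(-1), 1, 2 * sqrt(6)/3, sqrt(5), 3, pi, 9 * E/7, 5]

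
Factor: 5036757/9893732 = 2^(-2)*3^1*11^1*739^(-1)*3347^(-1)*152629^1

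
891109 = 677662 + 213447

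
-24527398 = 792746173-817273571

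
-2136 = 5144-7280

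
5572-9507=-3935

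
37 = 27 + 10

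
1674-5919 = -4245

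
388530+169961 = 558491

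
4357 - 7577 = -3220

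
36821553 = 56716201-19894648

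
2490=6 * 415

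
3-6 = -3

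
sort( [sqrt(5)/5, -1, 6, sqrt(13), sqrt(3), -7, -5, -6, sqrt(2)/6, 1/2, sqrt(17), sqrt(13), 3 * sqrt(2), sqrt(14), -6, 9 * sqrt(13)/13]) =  [-7, -6, -6, -5, -1, sqrt(2)/6, sqrt(5)/5, 1/2, sqrt(3), 9 * sqrt(13)/13, sqrt(13), sqrt(13), sqrt(14), sqrt(17), 3 * sqrt(2), 6]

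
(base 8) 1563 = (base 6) 4031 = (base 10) 883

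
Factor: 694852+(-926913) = -1 * 109^1 * 2129^1 = -232061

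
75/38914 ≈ 0.00193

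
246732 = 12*20561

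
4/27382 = 2/13691 ≈ 0.000146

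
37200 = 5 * 7440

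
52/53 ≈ 0.981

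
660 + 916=1576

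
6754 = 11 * 614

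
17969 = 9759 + 8210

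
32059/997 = 32 + 155/997 ≈ 32.16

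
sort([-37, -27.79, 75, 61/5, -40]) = [-40, -37, -27.79, 61/5, 75]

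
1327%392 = 151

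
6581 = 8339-1758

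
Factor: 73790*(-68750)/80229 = -1*2^2*3^(-1)*5^6*11^1*157^1*569^(-1) = -107937500/1707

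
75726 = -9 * (-8414)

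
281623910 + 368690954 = 650314864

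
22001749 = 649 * 33901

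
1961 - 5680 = -3719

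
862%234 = 160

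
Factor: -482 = -1 * 2^1 * 241^1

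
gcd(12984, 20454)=6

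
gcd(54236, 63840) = 28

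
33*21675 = 715275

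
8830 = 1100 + 7730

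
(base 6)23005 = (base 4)302231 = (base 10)3245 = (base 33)2wb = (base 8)6255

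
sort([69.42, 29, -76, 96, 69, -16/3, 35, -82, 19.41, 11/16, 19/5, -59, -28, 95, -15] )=[-82, -76, -59, -28, -15, -16/3, 11/16, 19/5, 19.41, 29, 35, 69, 69.42, 95, 96] 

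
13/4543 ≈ 0.00286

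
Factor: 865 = 5^1 * 173^1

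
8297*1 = 8297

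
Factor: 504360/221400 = 5^(-1)*41^(-1)*467^1 = 467/205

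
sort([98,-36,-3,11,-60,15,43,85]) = [-60,-36,-3,11,15,43,85,98]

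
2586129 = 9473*273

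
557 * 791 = 440587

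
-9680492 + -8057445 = -17737937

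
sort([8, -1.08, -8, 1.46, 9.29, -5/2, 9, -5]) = [-8, -5, -5/2, -1.08, 1.46, 8, 9, 9.29]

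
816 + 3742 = 4558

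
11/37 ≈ 0.297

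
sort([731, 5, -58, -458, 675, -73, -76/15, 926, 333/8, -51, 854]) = [-458, -73, -58, -51, -76/15, 5, 333/8, 675, 731, 854, 926]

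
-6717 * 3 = -20151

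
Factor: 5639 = 5639^1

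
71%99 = 71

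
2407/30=80+7/30 ≈ 80.23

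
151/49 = 3 + 4/49 ≈ 3.08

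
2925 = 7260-4335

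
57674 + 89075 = 146749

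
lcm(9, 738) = 738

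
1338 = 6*223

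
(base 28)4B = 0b1111011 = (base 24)53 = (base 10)123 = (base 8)173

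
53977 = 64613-10636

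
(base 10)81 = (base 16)51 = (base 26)33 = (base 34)2d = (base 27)30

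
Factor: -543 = -1 * 3^1 * 181^1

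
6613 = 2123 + 4490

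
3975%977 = 67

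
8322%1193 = 1164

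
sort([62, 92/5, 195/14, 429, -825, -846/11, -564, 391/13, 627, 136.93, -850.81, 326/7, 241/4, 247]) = [-850.81, -825, -564, -846/11, 195/14, 92/5, 391/13, 326/7, 241/4, 62, 136.93, 247, 429, 627]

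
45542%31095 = 14447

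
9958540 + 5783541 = 15742081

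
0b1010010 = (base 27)31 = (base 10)82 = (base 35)2c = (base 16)52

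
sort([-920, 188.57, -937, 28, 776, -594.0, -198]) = [-937, -920, -594.0, -198, 28, 188.57, 776]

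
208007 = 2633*79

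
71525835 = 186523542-114997707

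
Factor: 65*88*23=2^3*5^1*11^1*13^1*23^1=131560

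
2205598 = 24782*89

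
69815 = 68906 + 909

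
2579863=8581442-6001579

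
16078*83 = 1334474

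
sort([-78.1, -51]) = [-78.1, -51]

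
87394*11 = 961334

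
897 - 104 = 793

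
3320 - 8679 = -5359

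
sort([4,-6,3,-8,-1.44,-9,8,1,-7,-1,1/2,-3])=[-9,-8,-7,-6,-3,-1.44,-1,1/2,1,3,4,8]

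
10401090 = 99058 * 105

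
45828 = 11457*4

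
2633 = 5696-3063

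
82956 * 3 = 248868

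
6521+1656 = 8177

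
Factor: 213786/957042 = 107^1*479^(-1) = 107/479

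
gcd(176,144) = 16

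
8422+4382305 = 4390727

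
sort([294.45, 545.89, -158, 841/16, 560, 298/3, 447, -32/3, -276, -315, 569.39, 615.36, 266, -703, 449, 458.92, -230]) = [-703, -315, -276, -230, -158, -32/3, 841/16, 298/3, 266, 294.45, 447, 449, 458.92, 545.89, 560, 569.39, 615.36]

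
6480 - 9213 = -2733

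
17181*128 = 2199168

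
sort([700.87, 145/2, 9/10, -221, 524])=[-221, 9/10, 145/2, 524, 700.87]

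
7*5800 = 40600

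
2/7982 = 1/3991 ≈ 0.000251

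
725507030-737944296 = -12437266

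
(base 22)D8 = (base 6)1210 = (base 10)294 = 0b100100110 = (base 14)170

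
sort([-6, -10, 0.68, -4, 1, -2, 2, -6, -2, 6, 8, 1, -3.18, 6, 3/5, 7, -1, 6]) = [-10, -6, -6, -4, -3.18, -2, -2, -1, 3/5, 0.68, 1, 1, 2, 6, 6, 6, 7, 8]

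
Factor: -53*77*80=-1*2^4*5^1*7^1*11^1*53^1=-326480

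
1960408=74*26492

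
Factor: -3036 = -1*2^2*3^1*11^1*23^1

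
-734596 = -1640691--906095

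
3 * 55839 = 167517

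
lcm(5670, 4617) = 323190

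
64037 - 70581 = -6544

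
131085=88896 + 42189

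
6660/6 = 1110 = 1110.00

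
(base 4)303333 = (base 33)31r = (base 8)6377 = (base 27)4f6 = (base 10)3327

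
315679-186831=128848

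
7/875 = 1/125 = 0.008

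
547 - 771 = -224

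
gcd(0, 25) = 25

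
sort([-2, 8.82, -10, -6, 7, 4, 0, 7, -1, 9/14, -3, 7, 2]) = [-10, -6, -3, -2, -1, 0, 9/14, 2, 4, 7, 7, 7, 8.82]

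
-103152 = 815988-919140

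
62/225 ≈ 0.276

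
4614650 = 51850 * 89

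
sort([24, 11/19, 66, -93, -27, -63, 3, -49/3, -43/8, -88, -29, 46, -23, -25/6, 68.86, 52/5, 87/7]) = [-93, -88, -63, -29, -27, -23, -49/3, -43/8, -25/6, 11/19, 3, 52/5, 87/7, 24, 46, 66, 68.86]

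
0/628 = 0 = 0.00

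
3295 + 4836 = 8131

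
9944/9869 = 1 + 75/9869 ≈ 1.01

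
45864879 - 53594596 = -7729717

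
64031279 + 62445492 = 126476771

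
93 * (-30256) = -2813808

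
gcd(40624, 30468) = 10156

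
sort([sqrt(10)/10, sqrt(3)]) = [sqrt(10)/10, sqrt(3)]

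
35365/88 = 3215/8 ≈ 401.88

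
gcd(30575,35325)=25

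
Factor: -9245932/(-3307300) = 5^(-2)*19^3*337^1*33073^(-1) = 2311483/826825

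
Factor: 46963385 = 5^1 * 7^1 * 499^1 * 2689^1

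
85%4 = 1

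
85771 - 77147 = 8624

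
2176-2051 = 125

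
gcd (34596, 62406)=18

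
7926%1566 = 96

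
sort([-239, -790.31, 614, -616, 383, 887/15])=[-790.31, -616, -239, 887/15, 383, 614]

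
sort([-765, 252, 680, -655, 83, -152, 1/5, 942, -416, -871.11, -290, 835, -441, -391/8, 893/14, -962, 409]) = [-962, -871.11, -765, -655, -441, -416, -290, -152, -391/8, 1/5, 893/14, 83, 252, 409, 680, 835, 942]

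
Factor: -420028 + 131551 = -1*3^2*7^1*19^1*241^1 = -288477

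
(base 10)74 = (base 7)134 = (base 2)1001010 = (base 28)2i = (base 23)35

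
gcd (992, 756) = 4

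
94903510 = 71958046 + 22945464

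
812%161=7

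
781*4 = 3124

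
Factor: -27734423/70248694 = -1*2^(-1)*37^1*53^1*773^(-1)*14143^1*45439^(-1)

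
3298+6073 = 9371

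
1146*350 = 401100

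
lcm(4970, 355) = 4970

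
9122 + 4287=13409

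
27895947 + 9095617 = 36991564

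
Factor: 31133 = 163^1*191^1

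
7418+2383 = 9801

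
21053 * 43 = 905279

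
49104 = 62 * 792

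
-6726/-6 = 1121 = 1121.00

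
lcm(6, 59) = 354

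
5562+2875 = 8437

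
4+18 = 22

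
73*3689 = 269297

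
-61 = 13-74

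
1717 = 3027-1310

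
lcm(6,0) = 0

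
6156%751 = 148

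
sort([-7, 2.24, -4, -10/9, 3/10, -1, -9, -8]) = [-9, -8, -7, -4, -10/9, -1, 3/10, 2.24]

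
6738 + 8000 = 14738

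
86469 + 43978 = 130447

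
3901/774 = 5 + 31/774 ≈ 5.04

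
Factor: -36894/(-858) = 43^1 = 43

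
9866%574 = 108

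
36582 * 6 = 219492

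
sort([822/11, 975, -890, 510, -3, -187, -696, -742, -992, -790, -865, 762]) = [-992, -890, -865, -790, -742, -696, -187, -3, 822/11, 510, 762, 975]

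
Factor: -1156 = -1 * 2^2 * 17^2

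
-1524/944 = -1-145/236 ≈ -1.61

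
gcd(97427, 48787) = 1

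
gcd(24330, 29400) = 30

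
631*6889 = 4346959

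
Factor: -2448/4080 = -1*3^1*5^(-1) = -3/5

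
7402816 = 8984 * 824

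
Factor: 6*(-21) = -1*2^1*3^2*7^1 = -126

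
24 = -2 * (-12)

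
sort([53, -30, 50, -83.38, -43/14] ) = [-83.38, -30, -43/14, 50, 53] 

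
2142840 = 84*25510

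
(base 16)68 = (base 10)104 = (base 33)35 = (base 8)150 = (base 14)76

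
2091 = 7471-5380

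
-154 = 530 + -684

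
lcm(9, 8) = 72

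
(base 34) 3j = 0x79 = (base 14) 89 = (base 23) 56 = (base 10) 121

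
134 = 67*2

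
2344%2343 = 1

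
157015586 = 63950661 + 93064925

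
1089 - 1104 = -15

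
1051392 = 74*14208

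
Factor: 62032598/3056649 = 2^1*3^(-1)*61^(-1)*191^1*16703^(-1)*162389^1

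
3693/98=37 + 67/98 ≈ 37.68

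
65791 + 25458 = 91249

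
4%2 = 0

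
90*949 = 85410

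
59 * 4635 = 273465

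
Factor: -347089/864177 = -1*3^(-1)*17^2*19^(-1)*1201^1*15161^(-1)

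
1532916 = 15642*98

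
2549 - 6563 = -4014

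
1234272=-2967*(-416)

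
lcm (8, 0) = 0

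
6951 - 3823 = 3128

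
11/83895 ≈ 0.000131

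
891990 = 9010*99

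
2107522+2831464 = 4938986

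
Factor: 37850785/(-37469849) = -1*5^1*7^2*154493^1*37469849^(-1)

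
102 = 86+16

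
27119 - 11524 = 15595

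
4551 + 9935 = 14486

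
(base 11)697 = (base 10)832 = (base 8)1500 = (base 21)1id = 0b1101000000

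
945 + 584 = 1529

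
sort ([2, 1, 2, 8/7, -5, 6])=[-5, 1, 8/7, 2, 2, 6]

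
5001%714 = 3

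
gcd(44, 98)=2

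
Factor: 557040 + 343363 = 7^1 * 128629^1 = 900403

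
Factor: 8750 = 2^1*5^4*7^1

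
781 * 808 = 631048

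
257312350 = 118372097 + 138940253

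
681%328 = 25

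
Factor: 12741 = 3^1*31^1*137^1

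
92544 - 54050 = 38494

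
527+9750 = 10277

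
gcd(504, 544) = 8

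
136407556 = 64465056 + 71942500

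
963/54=17 + 5/6 ≈ 17.83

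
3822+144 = 3966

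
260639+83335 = 343974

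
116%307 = 116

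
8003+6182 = 14185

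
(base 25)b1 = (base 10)276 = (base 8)424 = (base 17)g4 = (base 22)cc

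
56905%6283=358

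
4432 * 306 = 1356192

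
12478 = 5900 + 6578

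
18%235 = 18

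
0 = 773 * 0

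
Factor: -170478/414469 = -1*2^1*3^3*7^1*919^(-1) = -378/919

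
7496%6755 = 741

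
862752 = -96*(-8987) 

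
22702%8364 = 5974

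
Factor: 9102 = 2^1 * 3^1 * 37^1 * 41^1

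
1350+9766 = 11116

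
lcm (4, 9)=36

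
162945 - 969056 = -806111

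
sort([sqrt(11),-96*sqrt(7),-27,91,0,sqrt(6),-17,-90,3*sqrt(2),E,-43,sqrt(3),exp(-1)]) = [-96*sqrt(7),-90,-43,-27,-17,0,exp(-1),sqrt(3),sqrt(6),E,sqrt(11),3*sqrt(2),91]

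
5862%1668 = 858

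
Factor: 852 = 2^2 * 3^1 * 71^1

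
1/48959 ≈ 0.0000204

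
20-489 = -469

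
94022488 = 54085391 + 39937097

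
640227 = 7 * 91461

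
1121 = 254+867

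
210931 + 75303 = 286234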